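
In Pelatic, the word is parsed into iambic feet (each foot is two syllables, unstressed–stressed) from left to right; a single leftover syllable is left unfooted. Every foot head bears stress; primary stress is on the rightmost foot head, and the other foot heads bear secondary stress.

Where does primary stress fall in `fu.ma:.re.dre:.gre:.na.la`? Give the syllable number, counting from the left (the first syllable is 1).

Parse left to right into iambic (σˈσ) feet: (fu.ˈma:) (re.ˈdre:) (gre:.ˈna) la. Syllable 7 is left unfooted.
Foot heads (stressed positions): 2, 4, 6.
End Rule Rightmost: primary stress on the rightmost head = syllable 6.
Primary stress: syllable 6 → fu.ma:.re.dre:.gre:.ˈna.la.

6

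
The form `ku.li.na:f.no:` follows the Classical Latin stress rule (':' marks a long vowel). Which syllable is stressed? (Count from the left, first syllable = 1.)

Classical Latin: stress the penult if heavy (long vowel or closed), else the antepenult.
Weights: 2 li L, 3 na:f H, 4 no: H.
The penult (syllable 3, na:f) is heavy, so it takes stress.
Stress on syllable 3: ku.li.ˈna:f.no:.

3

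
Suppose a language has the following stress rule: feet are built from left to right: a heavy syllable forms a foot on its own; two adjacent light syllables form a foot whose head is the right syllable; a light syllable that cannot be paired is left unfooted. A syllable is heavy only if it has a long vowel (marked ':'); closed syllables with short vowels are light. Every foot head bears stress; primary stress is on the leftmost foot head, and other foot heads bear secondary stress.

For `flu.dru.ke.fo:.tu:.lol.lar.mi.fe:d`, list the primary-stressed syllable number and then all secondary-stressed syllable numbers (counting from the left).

primary 2, secondary 4, 5, 7, 9

Weights: 1 flu L, 2 dru L, 3 ke L, 4 fo: H, 5 tu: H, 6 lol L, 7 lar L, 8 mi L, 9 fe:d H.
Parse left to right (heavy = foot alone; LL = one foot; stranded L unfooted): (flu.ˈdru) ke (ˈfo:) (ˈtu:) (lol.ˈlar) mi (ˈfe:d).
Foot heads: 2, 4, 5, 7, 9.
Primary stress on the leftmost head = syllable 2.
Secondary stress on 4, 5, 7, 9: flu.ˈdru.ke.ˌfo:.ˌtu:.lol.ˌlar.mi.ˌfe:d.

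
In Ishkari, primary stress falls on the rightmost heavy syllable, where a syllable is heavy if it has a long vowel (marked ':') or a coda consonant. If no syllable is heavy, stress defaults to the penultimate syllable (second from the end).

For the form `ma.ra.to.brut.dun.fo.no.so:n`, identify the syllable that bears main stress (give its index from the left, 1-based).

Weights: 1 ma L, 2 ra L, 3 to L, 4 brut H, 5 dun H, 6 fo L, 7 no L, 8 so:n H.
Heavy syllables in the domain: 4, 5, 8. The rightmost is syllable 8 (so:n).
Primary stress: syllable 8 → ma.ra.to.brut.dun.fo.no.ˈso:n.

8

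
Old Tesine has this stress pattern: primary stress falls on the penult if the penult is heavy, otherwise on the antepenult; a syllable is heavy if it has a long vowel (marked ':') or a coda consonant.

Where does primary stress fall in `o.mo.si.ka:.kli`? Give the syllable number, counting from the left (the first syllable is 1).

4

Weights: 3 si L, 4 ka: H, 5 kli L.
The penult (syllable 4, ka:) is heavy, so it takes stress.
Primary stress: syllable 4 → o.mo.si.ˈka:.kli.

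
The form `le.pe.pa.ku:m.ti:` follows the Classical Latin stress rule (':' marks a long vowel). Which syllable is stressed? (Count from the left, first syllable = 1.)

Classical Latin: stress the penult if heavy (long vowel or closed), else the antepenult.
Weights: 3 pa L, 4 ku:m H, 5 ti: H.
The penult (syllable 4, ku:m) is heavy, so it takes stress.
Stress on syllable 4: le.pe.pa.ˈku:m.ti:.

4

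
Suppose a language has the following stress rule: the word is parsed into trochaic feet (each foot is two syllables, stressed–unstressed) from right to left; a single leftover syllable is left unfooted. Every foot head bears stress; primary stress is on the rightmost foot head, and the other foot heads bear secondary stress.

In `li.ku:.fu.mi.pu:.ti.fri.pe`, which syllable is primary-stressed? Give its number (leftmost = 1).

7

Parse right to left into trochaic (ˈσσ) feet: (ˈli.ku:) (ˈfu.mi) (ˈpu:.ti) (ˈfri.pe).
Foot heads (stressed positions): 1, 3, 5, 7.
End Rule Rightmost: primary stress on the rightmost head = syllable 7.
Primary stress: syllable 7 → li.ku:.fu.mi.pu:.ti.ˈfri.pe.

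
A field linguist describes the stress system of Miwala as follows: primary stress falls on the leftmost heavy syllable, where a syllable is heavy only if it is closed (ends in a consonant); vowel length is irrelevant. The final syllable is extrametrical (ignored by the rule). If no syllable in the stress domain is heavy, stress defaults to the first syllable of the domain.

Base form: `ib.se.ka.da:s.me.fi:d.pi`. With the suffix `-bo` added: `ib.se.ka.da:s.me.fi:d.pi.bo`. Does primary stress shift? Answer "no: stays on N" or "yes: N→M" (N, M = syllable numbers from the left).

no: stays on 1

Base `ib.se.ka.da:s.me.fi:d.pi` (7 syllables):
  The final syllable (7, pi) is extrametrical; the stress domain is syllables 1–6.
  Weights: 1 ib H, 2 se L, 3 ka L, 4 da:s H, 5 me L, 6 fi:d H.
  Heavy syllables in the domain: 1, 4, 6. The leftmost is syllable 1 (ib).
  → primary stress on syllable 1.
Suffixed `ib.se.ka.da:s.me.fi:d.pi.bo` (8 syllables):
  The final syllable (8, bo) is extrametrical; the stress domain is syllables 1–7.
  Weights: 1 ib H, 2 se L, 3 ka L, 4 da:s H, 5 me L, 6 fi:d H, 7 pi L.
  Heavy syllables in the domain: 1, 4, 6. The leftmost is syllable 1 (ib).
  → primary stress on syllable 1.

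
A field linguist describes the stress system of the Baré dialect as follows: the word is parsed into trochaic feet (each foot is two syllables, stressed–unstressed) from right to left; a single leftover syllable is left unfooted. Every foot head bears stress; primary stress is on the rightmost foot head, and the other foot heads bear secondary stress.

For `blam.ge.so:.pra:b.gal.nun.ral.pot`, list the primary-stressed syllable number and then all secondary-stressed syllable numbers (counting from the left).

primary 7, secondary 1, 3, 5

Parse right to left into trochaic (ˈσσ) feet: (ˈblam.ge) (ˈso:.pra:b) (ˈgal.nun) (ˈral.pot).
Foot heads (stressed positions): 1, 3, 5, 7.
End Rule Rightmost: primary stress on the rightmost head = syllable 7.
Secondary stress on 1, 3, 5: ˌblam.ge.ˌso:.pra:b.ˌgal.nun.ˈral.pot.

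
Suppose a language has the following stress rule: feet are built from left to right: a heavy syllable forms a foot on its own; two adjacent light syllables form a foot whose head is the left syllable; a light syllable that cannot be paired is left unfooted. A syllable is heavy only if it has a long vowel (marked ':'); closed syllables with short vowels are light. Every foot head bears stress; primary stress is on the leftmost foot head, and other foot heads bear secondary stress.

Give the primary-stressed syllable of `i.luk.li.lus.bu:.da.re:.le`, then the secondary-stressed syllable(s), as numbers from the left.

primary 1, secondary 3, 5, 7

Weights: 1 i L, 2 luk L, 3 li L, 4 lus L, 5 bu: H, 6 da L, 7 re: H, 8 le L.
Parse left to right (heavy = foot alone; LL = one foot; stranded L unfooted): (ˈi.luk) (ˈli.lus) (ˈbu:) da (ˈre:) le.
Foot heads: 1, 3, 5, 7.
Primary stress on the leftmost head = syllable 1.
Secondary stress on 3, 5, 7: ˈi.luk.ˌli.lus.ˌbu:.da.ˌre:.le.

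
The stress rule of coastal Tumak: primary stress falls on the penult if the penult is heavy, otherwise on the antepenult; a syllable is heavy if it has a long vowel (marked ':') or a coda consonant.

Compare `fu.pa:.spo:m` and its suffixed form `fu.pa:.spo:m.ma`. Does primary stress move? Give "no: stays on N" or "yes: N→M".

yes: 2→3

Base `fu.pa:.spo:m` (3 syllables):
  Weights: 1 fu L, 2 pa: H, 3 spo:m H.
  The penult (syllable 2, pa:) is heavy, so it takes stress.
  → primary stress on syllable 2.
Suffixed `fu.pa:.spo:m.ma` (4 syllables):
  Weights: 2 pa: H, 3 spo:m H, 4 ma L.
  The penult (syllable 3, spo:m) is heavy, so it takes stress.
  → primary stress on syllable 3.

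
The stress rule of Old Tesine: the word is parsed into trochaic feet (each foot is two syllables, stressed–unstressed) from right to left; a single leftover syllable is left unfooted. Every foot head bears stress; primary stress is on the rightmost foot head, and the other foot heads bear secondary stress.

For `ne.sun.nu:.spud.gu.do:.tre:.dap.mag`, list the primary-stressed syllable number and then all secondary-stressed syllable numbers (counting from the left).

Parse right to left into trochaic (ˈσσ) feet: ne (ˈsun.nu:) (ˈspud.gu) (ˈdo:.tre:) (ˈdap.mag). Syllable 1 is left unfooted.
Foot heads (stressed positions): 2, 4, 6, 8.
End Rule Rightmost: primary stress on the rightmost head = syllable 8.
Secondary stress on 2, 4, 6: ne.ˌsun.nu:.ˌspud.gu.ˌdo:.tre:.ˈdap.mag.

primary 8, secondary 2, 4, 6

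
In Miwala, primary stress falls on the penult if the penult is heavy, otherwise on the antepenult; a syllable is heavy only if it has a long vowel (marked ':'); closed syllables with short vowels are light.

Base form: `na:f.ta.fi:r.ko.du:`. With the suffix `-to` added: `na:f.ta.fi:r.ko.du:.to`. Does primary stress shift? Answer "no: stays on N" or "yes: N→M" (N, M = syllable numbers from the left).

Base `na:f.ta.fi:r.ko.du:` (5 syllables):
  Weights: 3 fi:r H, 4 ko L, 5 du: H.
  The penult (syllable 4, ko) is light, so stress falls on the antepenult (syllable 3, fi:r).
  → primary stress on syllable 3.
Suffixed `na:f.ta.fi:r.ko.du:.to` (6 syllables):
  Weights: 4 ko L, 5 du: H, 6 to L.
  The penult (syllable 5, du:) is heavy, so it takes stress.
  → primary stress on syllable 5.

yes: 3→5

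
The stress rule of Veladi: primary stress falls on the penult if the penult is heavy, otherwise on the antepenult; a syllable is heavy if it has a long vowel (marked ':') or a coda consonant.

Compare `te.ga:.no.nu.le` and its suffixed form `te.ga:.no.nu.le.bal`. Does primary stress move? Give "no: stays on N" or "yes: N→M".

Base `te.ga:.no.nu.le` (5 syllables):
  Weights: 3 no L, 4 nu L, 5 le L.
  The penult (syllable 4, nu) is light, so stress falls on the antepenult (syllable 3, no).
  → primary stress on syllable 3.
Suffixed `te.ga:.no.nu.le.bal` (6 syllables):
  Weights: 4 nu L, 5 le L, 6 bal H.
  The penult (syllable 5, le) is light, so stress falls on the antepenult (syllable 4, nu).
  → primary stress on syllable 4.

yes: 3→4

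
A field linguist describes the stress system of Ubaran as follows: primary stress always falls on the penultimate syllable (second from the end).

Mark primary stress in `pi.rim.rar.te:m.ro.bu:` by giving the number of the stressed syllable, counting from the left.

The word has 6 syllables; the penultimate syllable (second from the end) is syllable 5 (ro).
Primary stress: syllable 5 → pi.rim.rar.te:m.ˈro.bu:.

5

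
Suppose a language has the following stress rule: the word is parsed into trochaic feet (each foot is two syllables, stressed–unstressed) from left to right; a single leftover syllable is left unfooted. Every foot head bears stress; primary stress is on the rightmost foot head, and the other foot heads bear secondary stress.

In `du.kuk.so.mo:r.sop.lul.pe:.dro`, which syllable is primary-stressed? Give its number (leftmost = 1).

Parse left to right into trochaic (ˈσσ) feet: (ˈdu.kuk) (ˈso.mo:r) (ˈsop.lul) (ˈpe:.dro).
Foot heads (stressed positions): 1, 3, 5, 7.
End Rule Rightmost: primary stress on the rightmost head = syllable 7.
Primary stress: syllable 7 → du.kuk.so.mo:r.sop.lul.ˈpe:.dro.

7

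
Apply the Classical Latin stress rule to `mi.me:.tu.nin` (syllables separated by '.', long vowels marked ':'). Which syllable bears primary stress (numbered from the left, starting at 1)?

2

Classical Latin: stress the penult if heavy (long vowel or closed), else the antepenult.
Weights: 2 me: H, 3 tu L, 4 nin H.
The penult (syllable 3, tu) is light, so stress falls on the antepenult (syllable 2, me:).
Stress on syllable 2: mi.ˈme:.tu.nin.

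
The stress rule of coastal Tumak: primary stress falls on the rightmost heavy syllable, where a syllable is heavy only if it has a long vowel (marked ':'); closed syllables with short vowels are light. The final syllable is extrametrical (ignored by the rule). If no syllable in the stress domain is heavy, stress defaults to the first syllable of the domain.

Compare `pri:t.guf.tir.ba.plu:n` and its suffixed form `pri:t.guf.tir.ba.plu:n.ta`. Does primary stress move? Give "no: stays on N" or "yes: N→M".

yes: 1→5

Base `pri:t.guf.tir.ba.plu:n` (5 syllables):
  The final syllable (5, plu:n) is extrametrical; the stress domain is syllables 1–4.
  Weights: 1 pri:t H, 2 guf L, 3 tir L, 4 ba L.
  Heavy syllables in the domain: 1. The rightmost is syllable 1 (pri:t).
  → primary stress on syllable 1.
Suffixed `pri:t.guf.tir.ba.plu:n.ta` (6 syllables):
  The final syllable (6, ta) is extrametrical; the stress domain is syllables 1–5.
  Weights: 1 pri:t H, 2 guf L, 3 tir L, 4 ba L, 5 plu:n H.
  Heavy syllables in the domain: 1, 5. The rightmost is syllable 5 (plu:n).
  → primary stress on syllable 5.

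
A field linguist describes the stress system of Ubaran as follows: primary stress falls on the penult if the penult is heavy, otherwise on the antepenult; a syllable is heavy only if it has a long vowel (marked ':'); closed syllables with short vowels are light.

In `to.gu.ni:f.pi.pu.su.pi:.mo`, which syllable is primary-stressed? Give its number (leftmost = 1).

Weights: 6 su L, 7 pi: H, 8 mo L.
The penult (syllable 7, pi:) is heavy, so it takes stress.
Primary stress: syllable 7 → to.gu.ni:f.pi.pu.su.ˈpi:.mo.

7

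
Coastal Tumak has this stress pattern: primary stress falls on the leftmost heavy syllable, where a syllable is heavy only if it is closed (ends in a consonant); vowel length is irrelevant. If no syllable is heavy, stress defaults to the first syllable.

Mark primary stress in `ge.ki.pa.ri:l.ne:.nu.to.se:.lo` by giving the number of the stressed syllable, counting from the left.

4

Weights: 1 ge L, 2 ki L, 3 pa L, 4 ri:l H, 5 ne: L, 6 nu L, 7 to L, 8 se: L, 9 lo L.
Heavy syllables in the domain: 4. The leftmost is syllable 4 (ri:l).
Primary stress: syllable 4 → ge.ki.pa.ˈri:l.ne:.nu.to.se:.lo.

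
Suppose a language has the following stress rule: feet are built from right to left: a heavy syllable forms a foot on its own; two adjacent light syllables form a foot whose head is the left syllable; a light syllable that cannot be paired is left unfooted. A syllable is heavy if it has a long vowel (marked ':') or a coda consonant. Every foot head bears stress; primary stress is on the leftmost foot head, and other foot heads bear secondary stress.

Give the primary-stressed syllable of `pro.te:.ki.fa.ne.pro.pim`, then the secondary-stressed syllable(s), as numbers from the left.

primary 2, secondary 3, 5, 7

Weights: 1 pro L, 2 te: H, 3 ki L, 4 fa L, 5 ne L, 6 pro L, 7 pim H.
Parse right to left (heavy = foot alone; LL = one foot; stranded L unfooted): pro (ˈte:) (ˈki.fa) (ˈne.pro) (ˈpim).
Foot heads: 2, 3, 5, 7.
Primary stress on the leftmost head = syllable 2.
Secondary stress on 3, 5, 7: pro.ˈte:.ˌki.fa.ˌne.pro.ˌpim.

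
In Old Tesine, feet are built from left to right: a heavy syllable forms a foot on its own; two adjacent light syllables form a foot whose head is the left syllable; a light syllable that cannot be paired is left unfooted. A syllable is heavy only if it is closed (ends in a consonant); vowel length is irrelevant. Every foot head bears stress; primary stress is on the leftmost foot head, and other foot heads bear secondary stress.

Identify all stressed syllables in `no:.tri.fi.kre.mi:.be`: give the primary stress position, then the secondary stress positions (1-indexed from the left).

primary 1, secondary 3, 5

Weights: 1 no: L, 2 tri L, 3 fi L, 4 kre L, 5 mi: L, 6 be L.
Parse left to right (heavy = foot alone; LL = one foot; stranded L unfooted): (ˈno:.tri) (ˈfi.kre) (ˈmi:.be).
Foot heads: 1, 3, 5.
Primary stress on the leftmost head = syllable 1.
Secondary stress on 3, 5: ˈno:.tri.ˌfi.kre.ˌmi:.be.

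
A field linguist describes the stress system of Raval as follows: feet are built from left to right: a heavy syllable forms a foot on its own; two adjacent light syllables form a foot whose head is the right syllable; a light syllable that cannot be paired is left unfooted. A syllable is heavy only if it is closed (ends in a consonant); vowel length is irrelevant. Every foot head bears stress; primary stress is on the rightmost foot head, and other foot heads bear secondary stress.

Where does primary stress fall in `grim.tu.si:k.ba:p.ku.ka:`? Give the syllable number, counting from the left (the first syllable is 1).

Weights: 1 grim H, 2 tu L, 3 si:k H, 4 ba:p H, 5 ku L, 6 ka: L.
Parse left to right (heavy = foot alone; LL = one foot; stranded L unfooted): (ˈgrim) tu (ˈsi:k) (ˈba:p) (ku.ˈka:).
Foot heads: 1, 3, 4, 6.
Primary stress on the rightmost head = syllable 6.
Primary stress: syllable 6 → grim.tu.si:k.ba:p.ku.ˈka:.

6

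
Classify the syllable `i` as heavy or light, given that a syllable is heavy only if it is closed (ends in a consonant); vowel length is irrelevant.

`i`: short vowel, open (no coda). Open (no coda) → light.

light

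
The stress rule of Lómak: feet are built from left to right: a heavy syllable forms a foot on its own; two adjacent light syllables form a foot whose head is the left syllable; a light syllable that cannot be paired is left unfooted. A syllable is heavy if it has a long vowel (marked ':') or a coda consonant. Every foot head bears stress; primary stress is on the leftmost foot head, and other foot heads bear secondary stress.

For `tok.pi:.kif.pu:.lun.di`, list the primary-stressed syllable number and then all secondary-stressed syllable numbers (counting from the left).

primary 1, secondary 2, 3, 4, 5

Weights: 1 tok H, 2 pi: H, 3 kif H, 4 pu: H, 5 lun H, 6 di L.
Parse left to right (heavy = foot alone; LL = one foot; stranded L unfooted): (ˈtok) (ˈpi:) (ˈkif) (ˈpu:) (ˈlun) di.
Foot heads: 1, 2, 3, 4, 5.
Primary stress on the leftmost head = syllable 1.
Secondary stress on 2, 3, 4, 5: ˈtok.ˌpi:.ˌkif.ˌpu:.ˌlun.di.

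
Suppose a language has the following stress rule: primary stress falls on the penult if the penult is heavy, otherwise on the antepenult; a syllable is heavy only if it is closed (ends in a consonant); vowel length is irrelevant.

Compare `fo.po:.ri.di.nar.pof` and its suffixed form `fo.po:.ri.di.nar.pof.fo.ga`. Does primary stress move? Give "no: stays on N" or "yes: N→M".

yes: 5→6

Base `fo.po:.ri.di.nar.pof` (6 syllables):
  Weights: 4 di L, 5 nar H, 6 pof H.
  The penult (syllable 5, nar) is heavy, so it takes stress.
  → primary stress on syllable 5.
Suffixed `fo.po:.ri.di.nar.pof.fo.ga` (8 syllables):
  Weights: 6 pof H, 7 fo L, 8 ga L.
  The penult (syllable 7, fo) is light, so stress falls on the antepenult (syllable 6, pof).
  → primary stress on syllable 6.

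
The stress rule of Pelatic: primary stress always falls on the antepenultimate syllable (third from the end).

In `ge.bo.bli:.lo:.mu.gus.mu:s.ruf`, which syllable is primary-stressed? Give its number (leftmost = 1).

The word has 8 syllables; the antepenultimate syllable (third from the end) is syllable 6 (gus).
Primary stress: syllable 6 → ge.bo.bli:.lo:.mu.ˈgus.mu:s.ruf.

6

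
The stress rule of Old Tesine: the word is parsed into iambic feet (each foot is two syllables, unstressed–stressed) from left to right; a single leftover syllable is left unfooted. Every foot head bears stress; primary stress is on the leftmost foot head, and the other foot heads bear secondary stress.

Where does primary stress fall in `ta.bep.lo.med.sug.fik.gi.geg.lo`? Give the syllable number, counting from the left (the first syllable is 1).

2

Parse left to right into iambic (σˈσ) feet: (ta.ˈbep) (lo.ˈmed) (sug.ˈfik) (gi.ˈgeg) lo. Syllable 9 is left unfooted.
Foot heads (stressed positions): 2, 4, 6, 8.
End Rule Leftmost: primary stress on the leftmost head = syllable 2.
Primary stress: syllable 2 → ta.ˈbep.lo.med.sug.fik.gi.geg.lo.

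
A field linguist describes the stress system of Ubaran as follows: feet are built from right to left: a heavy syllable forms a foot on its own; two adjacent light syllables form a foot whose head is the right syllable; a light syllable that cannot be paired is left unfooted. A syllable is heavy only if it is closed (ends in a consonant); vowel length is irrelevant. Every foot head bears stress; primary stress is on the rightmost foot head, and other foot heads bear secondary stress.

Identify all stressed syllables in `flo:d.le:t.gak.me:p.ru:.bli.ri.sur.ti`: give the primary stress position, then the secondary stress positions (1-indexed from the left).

Weights: 1 flo:d H, 2 le:t H, 3 gak H, 4 me:p H, 5 ru: L, 6 bli L, 7 ri L, 8 sur H, 9 ti L.
Parse right to left (heavy = foot alone; LL = one foot; stranded L unfooted): (ˈflo:d) (ˈle:t) (ˈgak) (ˈme:p) ru: (bli.ˈri) (ˈsur) ti.
Foot heads: 1, 2, 3, 4, 7, 8.
Primary stress on the rightmost head = syllable 8.
Secondary stress on 1, 2, 3, 4, 7: ˌflo:d.ˌle:t.ˌgak.ˌme:p.ru:.bli.ˌri.ˈsur.ti.

primary 8, secondary 1, 2, 3, 4, 7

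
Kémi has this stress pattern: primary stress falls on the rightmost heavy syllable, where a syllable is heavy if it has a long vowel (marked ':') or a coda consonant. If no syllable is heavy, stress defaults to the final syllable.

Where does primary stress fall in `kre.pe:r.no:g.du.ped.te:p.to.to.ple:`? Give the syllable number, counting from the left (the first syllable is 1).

Weights: 1 kre L, 2 pe:r H, 3 no:g H, 4 du L, 5 ped H, 6 te:p H, 7 to L, 8 to L, 9 ple: H.
Heavy syllables in the domain: 2, 3, 5, 6, 9. The rightmost is syllable 9 (ple:).
Primary stress: syllable 9 → kre.pe:r.no:g.du.ped.te:p.to.to.ˈple:.

9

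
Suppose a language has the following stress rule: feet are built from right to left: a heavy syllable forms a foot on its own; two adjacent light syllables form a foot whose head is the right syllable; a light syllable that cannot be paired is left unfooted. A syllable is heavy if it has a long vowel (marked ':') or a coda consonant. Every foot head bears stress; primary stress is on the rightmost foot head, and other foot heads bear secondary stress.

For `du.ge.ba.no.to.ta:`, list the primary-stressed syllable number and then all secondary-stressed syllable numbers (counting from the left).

primary 6, secondary 3, 5

Weights: 1 du L, 2 ge L, 3 ba L, 4 no L, 5 to L, 6 ta: H.
Parse right to left (heavy = foot alone; LL = one foot; stranded L unfooted): du (ge.ˈba) (no.ˈto) (ˈta:).
Foot heads: 3, 5, 6.
Primary stress on the rightmost head = syllable 6.
Secondary stress on 3, 5: du.ge.ˌba.no.ˌto.ˈta:.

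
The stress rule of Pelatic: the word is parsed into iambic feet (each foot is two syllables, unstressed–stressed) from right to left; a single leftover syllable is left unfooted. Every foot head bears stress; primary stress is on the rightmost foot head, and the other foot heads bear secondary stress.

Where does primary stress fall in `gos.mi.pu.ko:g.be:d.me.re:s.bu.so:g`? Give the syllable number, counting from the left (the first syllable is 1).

Parse right to left into iambic (σˈσ) feet: gos (mi.ˈpu) (ko:g.ˈbe:d) (me.ˈre:s) (bu.ˈso:g). Syllable 1 is left unfooted.
Foot heads (stressed positions): 3, 5, 7, 9.
End Rule Rightmost: primary stress on the rightmost head = syllable 9.
Primary stress: syllable 9 → gos.mi.pu.ko:g.be:d.me.re:s.bu.ˈso:g.

9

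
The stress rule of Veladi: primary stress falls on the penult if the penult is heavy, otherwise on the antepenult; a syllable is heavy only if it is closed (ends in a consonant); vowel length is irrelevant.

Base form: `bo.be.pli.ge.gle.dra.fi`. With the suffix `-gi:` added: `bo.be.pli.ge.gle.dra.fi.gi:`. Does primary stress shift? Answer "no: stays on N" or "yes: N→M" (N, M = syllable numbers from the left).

Base `bo.be.pli.ge.gle.dra.fi` (7 syllables):
  Weights: 5 gle L, 6 dra L, 7 fi L.
  The penult (syllable 6, dra) is light, so stress falls on the antepenult (syllable 5, gle).
  → primary stress on syllable 5.
Suffixed `bo.be.pli.ge.gle.dra.fi.gi:` (8 syllables):
  Weights: 6 dra L, 7 fi L, 8 gi: L.
  The penult (syllable 7, fi) is light, so stress falls on the antepenult (syllable 6, dra).
  → primary stress on syllable 6.

yes: 5→6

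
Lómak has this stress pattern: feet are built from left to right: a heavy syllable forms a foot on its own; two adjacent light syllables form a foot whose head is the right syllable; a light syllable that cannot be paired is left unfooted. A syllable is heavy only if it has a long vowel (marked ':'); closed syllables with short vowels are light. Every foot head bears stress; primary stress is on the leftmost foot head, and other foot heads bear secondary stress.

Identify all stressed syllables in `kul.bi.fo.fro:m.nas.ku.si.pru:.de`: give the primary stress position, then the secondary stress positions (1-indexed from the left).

primary 2, secondary 4, 6, 8

Weights: 1 kul L, 2 bi L, 3 fo L, 4 fro:m H, 5 nas L, 6 ku L, 7 si L, 8 pru: H, 9 de L.
Parse left to right (heavy = foot alone; LL = one foot; stranded L unfooted): (kul.ˈbi) fo (ˈfro:m) (nas.ˈku) si (ˈpru:) de.
Foot heads: 2, 4, 6, 8.
Primary stress on the leftmost head = syllable 2.
Secondary stress on 4, 6, 8: kul.ˈbi.fo.ˌfro:m.nas.ˌku.si.ˌpru:.de.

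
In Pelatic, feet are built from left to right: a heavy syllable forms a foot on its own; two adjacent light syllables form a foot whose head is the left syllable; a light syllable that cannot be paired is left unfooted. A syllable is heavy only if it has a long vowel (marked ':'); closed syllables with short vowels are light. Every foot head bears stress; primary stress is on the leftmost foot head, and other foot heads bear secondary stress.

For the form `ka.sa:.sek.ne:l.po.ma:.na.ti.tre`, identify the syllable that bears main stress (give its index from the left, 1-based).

2

Weights: 1 ka L, 2 sa: H, 3 sek L, 4 ne:l H, 5 po L, 6 ma: H, 7 na L, 8 ti L, 9 tre L.
Parse left to right (heavy = foot alone; LL = one foot; stranded L unfooted): ka (ˈsa:) sek (ˈne:l) po (ˈma:) (ˈna.ti) tre.
Foot heads: 2, 4, 6, 7.
Primary stress on the leftmost head = syllable 2.
Primary stress: syllable 2 → ka.ˈsa:.sek.ne:l.po.ma:.na.ti.tre.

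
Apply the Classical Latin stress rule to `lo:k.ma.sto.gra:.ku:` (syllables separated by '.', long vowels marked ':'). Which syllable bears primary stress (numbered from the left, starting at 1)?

Classical Latin: stress the penult if heavy (long vowel or closed), else the antepenult.
Weights: 3 sto L, 4 gra: H, 5 ku: H.
The penult (syllable 4, gra:) is heavy, so it takes stress.
Stress on syllable 4: lo:k.ma.sto.ˈgra:.ku:.

4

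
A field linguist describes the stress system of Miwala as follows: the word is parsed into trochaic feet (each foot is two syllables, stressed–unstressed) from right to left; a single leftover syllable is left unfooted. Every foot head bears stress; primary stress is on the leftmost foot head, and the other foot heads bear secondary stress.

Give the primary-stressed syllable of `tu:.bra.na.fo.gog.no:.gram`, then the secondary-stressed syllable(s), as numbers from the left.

Parse right to left into trochaic (ˈσσ) feet: tu: (ˈbra.na) (ˈfo.gog) (ˈno:.gram). Syllable 1 is left unfooted.
Foot heads (stressed positions): 2, 4, 6.
End Rule Leftmost: primary stress on the leftmost head = syllable 2.
Secondary stress on 4, 6: tu:.ˈbra.na.ˌfo.gog.ˌno:.gram.

primary 2, secondary 4, 6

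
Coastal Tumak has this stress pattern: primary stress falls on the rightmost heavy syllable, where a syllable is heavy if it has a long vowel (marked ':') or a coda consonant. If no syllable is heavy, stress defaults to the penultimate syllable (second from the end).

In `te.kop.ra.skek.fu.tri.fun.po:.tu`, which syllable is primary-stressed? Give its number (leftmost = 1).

8

Weights: 1 te L, 2 kop H, 3 ra L, 4 skek H, 5 fu L, 6 tri L, 7 fun H, 8 po: H, 9 tu L.
Heavy syllables in the domain: 2, 4, 7, 8. The rightmost is syllable 8 (po:).
Primary stress: syllable 8 → te.kop.ra.skek.fu.tri.fun.ˈpo:.tu.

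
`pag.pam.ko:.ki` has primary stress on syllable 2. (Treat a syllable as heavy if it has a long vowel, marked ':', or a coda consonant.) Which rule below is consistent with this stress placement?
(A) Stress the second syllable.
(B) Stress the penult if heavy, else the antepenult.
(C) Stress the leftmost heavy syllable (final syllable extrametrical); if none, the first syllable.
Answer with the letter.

A

Rule A → syllable 2 ✓.
Rule B → syllable 3 (observed: 2).
Rule C → syllable 1 (observed: 2).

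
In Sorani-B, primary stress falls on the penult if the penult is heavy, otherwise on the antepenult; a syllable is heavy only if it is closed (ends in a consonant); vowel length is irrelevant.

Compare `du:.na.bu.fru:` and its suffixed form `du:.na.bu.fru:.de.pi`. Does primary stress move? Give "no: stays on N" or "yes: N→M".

Base `du:.na.bu.fru:` (4 syllables):
  Weights: 2 na L, 3 bu L, 4 fru: L.
  The penult (syllable 3, bu) is light, so stress falls on the antepenult (syllable 2, na).
  → primary stress on syllable 2.
Suffixed `du:.na.bu.fru:.de.pi` (6 syllables):
  Weights: 4 fru: L, 5 de L, 6 pi L.
  The penult (syllable 5, de) is light, so stress falls on the antepenult (syllable 4, fru:).
  → primary stress on syllable 4.

yes: 2→4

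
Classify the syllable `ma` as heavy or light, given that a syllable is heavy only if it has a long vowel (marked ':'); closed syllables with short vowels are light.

`ma`: short vowel, open (no coda). Short vowel → light.

light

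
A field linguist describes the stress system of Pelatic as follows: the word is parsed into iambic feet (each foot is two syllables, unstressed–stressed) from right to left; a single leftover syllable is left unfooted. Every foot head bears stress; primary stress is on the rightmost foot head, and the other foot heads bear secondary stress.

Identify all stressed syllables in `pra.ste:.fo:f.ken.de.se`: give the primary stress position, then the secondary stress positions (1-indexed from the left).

primary 6, secondary 2, 4

Parse right to left into iambic (σˈσ) feet: (pra.ˈste:) (fo:f.ˈken) (de.ˈse).
Foot heads (stressed positions): 2, 4, 6.
End Rule Rightmost: primary stress on the rightmost head = syllable 6.
Secondary stress on 2, 4: pra.ˌste:.fo:f.ˌken.de.ˈse.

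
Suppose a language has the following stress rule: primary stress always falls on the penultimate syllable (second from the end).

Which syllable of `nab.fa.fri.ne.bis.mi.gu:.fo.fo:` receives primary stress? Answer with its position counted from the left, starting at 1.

8

The word has 9 syllables; the penultimate syllable (second from the end) is syllable 8 (fo).
Primary stress: syllable 8 → nab.fa.fri.ne.bis.mi.gu:.ˈfo.fo:.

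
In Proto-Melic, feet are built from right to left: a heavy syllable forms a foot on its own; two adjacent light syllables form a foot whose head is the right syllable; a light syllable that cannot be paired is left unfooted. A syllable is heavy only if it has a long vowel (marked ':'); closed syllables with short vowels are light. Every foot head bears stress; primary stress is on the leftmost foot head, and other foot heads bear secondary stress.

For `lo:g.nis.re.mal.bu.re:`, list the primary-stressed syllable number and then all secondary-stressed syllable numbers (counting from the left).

Weights: 1 lo:g H, 2 nis L, 3 re L, 4 mal L, 5 bu L, 6 re: H.
Parse right to left (heavy = foot alone; LL = one foot; stranded L unfooted): (ˈlo:g) (nis.ˈre) (mal.ˈbu) (ˈre:).
Foot heads: 1, 3, 5, 6.
Primary stress on the leftmost head = syllable 1.
Secondary stress on 3, 5, 6: ˈlo:g.nis.ˌre.mal.ˌbu.ˌre:.

primary 1, secondary 3, 5, 6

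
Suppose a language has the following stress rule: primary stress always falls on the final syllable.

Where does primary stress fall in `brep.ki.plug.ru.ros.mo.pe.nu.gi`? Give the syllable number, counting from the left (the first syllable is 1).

The word has 9 syllables; the final syllable is syllable 9 (gi).
Primary stress: syllable 9 → brep.ki.plug.ru.ros.mo.pe.nu.ˈgi.

9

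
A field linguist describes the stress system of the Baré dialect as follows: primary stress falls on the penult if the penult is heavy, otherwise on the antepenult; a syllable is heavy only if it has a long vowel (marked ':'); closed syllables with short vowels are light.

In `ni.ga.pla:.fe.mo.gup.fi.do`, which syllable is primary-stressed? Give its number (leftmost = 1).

Weights: 6 gup L, 7 fi L, 8 do L.
The penult (syllable 7, fi) is light, so stress falls on the antepenult (syllable 6, gup).
Primary stress: syllable 6 → ni.ga.pla:.fe.mo.ˈgup.fi.do.

6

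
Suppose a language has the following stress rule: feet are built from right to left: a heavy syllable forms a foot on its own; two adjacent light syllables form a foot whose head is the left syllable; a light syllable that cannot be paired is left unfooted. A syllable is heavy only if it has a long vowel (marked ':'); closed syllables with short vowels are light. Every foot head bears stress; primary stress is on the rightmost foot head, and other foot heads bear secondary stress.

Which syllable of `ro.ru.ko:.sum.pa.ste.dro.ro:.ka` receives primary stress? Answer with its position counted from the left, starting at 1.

8

Weights: 1 ro L, 2 ru L, 3 ko: H, 4 sum L, 5 pa L, 6 ste L, 7 dro L, 8 ro: H, 9 ka L.
Parse right to left (heavy = foot alone; LL = one foot; stranded L unfooted): (ˈro.ru) (ˈko:) (ˈsum.pa) (ˈste.dro) (ˈro:) ka.
Foot heads: 1, 3, 4, 6, 8.
Primary stress on the rightmost head = syllable 8.
Primary stress: syllable 8 → ro.ru.ko:.sum.pa.ste.dro.ˈro:.ka.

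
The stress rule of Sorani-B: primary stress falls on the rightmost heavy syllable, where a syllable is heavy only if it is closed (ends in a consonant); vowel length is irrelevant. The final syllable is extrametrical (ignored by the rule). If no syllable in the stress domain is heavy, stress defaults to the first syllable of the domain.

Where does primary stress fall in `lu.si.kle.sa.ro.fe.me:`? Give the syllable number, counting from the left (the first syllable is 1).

1

The final syllable (7, me:) is extrametrical; the stress domain is syllables 1–6.
Weights: 1 lu L, 2 si L, 3 kle L, 4 sa L, 5 ro L, 6 fe L.
No heavy syllable in the domain; default to the first syllable of the domain = syllable 1.
Primary stress: syllable 1 → ˈlu.si.kle.sa.ro.fe.me:.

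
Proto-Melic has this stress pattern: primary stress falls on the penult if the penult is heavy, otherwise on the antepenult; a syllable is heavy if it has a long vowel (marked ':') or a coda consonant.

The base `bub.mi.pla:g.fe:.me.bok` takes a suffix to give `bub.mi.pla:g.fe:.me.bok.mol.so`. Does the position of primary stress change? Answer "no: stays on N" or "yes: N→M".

yes: 4→7

Base `bub.mi.pla:g.fe:.me.bok` (6 syllables):
  Weights: 4 fe: H, 5 me L, 6 bok H.
  The penult (syllable 5, me) is light, so stress falls on the antepenult (syllable 4, fe:).
  → primary stress on syllable 4.
Suffixed `bub.mi.pla:g.fe:.me.bok.mol.so` (8 syllables):
  Weights: 6 bok H, 7 mol H, 8 so L.
  The penult (syllable 7, mol) is heavy, so it takes stress.
  → primary stress on syllable 7.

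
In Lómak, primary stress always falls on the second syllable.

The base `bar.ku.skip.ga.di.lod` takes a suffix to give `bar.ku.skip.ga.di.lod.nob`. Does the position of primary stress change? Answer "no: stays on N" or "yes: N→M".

no: stays on 2

Base `bar.ku.skip.ga.di.lod` (6 syllables):
  The word has 6 syllables; the second syllable is syllable 2 (ku).
  → primary stress on syllable 2.
Suffixed `bar.ku.skip.ga.di.lod.nob` (7 syllables):
  The word has 7 syllables; the second syllable is syllable 2 (ku).
  → primary stress on syllable 2.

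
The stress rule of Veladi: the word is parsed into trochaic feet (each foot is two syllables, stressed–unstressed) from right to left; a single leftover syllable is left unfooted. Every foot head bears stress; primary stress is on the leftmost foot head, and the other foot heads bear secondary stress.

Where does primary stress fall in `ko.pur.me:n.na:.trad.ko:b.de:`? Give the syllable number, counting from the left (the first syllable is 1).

Parse right to left into trochaic (ˈσσ) feet: ko (ˈpur.me:n) (ˈna:.trad) (ˈko:b.de:). Syllable 1 is left unfooted.
Foot heads (stressed positions): 2, 4, 6.
End Rule Leftmost: primary stress on the leftmost head = syllable 2.
Primary stress: syllable 2 → ko.ˈpur.me:n.na:.trad.ko:b.de:.

2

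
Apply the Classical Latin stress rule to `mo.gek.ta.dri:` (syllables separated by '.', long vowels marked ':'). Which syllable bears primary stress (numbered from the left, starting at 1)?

2

Classical Latin: stress the penult if heavy (long vowel or closed), else the antepenult.
Weights: 2 gek H, 3 ta L, 4 dri: H.
The penult (syllable 3, ta) is light, so stress falls on the antepenult (syllable 2, gek).
Stress on syllable 2: mo.ˈgek.ta.dri:.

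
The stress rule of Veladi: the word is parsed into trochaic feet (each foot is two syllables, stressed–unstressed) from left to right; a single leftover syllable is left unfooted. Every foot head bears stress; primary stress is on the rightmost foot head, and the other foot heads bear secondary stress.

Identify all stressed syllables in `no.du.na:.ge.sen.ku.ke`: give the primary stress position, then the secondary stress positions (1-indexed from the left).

Parse left to right into trochaic (ˈσσ) feet: (ˈno.du) (ˈna:.ge) (ˈsen.ku) ke. Syllable 7 is left unfooted.
Foot heads (stressed positions): 1, 3, 5.
End Rule Rightmost: primary stress on the rightmost head = syllable 5.
Secondary stress on 1, 3: ˌno.du.ˌna:.ge.ˈsen.ku.ke.

primary 5, secondary 1, 3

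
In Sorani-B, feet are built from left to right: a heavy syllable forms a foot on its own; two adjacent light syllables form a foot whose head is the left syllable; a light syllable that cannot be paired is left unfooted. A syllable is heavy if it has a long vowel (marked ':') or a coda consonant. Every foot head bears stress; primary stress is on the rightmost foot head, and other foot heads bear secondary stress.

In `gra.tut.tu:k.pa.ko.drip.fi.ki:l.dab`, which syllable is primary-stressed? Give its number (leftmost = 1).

9

Weights: 1 gra L, 2 tut H, 3 tu:k H, 4 pa L, 5 ko L, 6 drip H, 7 fi L, 8 ki:l H, 9 dab H.
Parse left to right (heavy = foot alone; LL = one foot; stranded L unfooted): gra (ˈtut) (ˈtu:k) (ˈpa.ko) (ˈdrip) fi (ˈki:l) (ˈdab).
Foot heads: 2, 3, 4, 6, 8, 9.
Primary stress on the rightmost head = syllable 9.
Primary stress: syllable 9 → gra.tut.tu:k.pa.ko.drip.fi.ki:l.ˈdab.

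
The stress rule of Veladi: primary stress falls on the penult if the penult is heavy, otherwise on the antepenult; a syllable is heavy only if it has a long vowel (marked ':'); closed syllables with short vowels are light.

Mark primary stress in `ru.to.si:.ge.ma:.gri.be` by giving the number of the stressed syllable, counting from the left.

5

Weights: 5 ma: H, 6 gri L, 7 be L.
The penult (syllable 6, gri) is light, so stress falls on the antepenult (syllable 5, ma:).
Primary stress: syllable 5 → ru.to.si:.ge.ˈma:.gri.be.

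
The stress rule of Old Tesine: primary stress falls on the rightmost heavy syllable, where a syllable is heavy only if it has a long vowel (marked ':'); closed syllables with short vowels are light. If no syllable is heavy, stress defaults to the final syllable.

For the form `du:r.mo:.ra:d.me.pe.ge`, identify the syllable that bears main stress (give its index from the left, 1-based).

3

Weights: 1 du:r H, 2 mo: H, 3 ra:d H, 4 me L, 5 pe L, 6 ge L.
Heavy syllables in the domain: 1, 2, 3. The rightmost is syllable 3 (ra:d).
Primary stress: syllable 3 → du:r.mo:.ˈra:d.me.pe.ge.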